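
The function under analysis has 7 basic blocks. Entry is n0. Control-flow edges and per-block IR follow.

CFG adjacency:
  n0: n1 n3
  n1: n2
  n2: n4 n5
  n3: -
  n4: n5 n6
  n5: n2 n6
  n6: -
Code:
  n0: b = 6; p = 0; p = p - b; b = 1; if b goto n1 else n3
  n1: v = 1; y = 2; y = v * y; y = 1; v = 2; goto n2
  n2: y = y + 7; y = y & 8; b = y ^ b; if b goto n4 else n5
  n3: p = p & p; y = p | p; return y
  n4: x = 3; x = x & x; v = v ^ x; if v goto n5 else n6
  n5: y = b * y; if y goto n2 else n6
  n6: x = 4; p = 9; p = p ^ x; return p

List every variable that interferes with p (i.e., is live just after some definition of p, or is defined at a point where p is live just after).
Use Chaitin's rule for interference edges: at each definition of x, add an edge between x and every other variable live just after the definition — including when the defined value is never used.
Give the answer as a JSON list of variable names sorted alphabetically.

Answer: ["b", "x"]

Working:
def/use:
  n0: def={b,p} ue=∅
  n1: def={v,y} ue=∅
  n2: def={b,y} ue={b,y}
  n3: def={p,y} ue={p}
  n4: def={v,x} ue={v}
  n5: def={y} ue={b,y}
  n6: def={p,x} ue=∅

Live sets:
  n0 li=∅ lo={b,p}
  n1 li={b} lo={b,v,y}
  n2 li={b,v,y} lo={b,v,y}
  n3 li={p} lo=∅
  n4 li={b,v,y} lo={b,v,y}
  n5 li={b,v,y} lo={b,v,y}
  n6 li=∅ lo=∅

Conflict graph:
  b — {p,v,x,y}
  p — {b,x}
  v — {b,x,y}
  x — {b,p,v,y}
  y — {b,v,x}

N(p) = ["b", "x"]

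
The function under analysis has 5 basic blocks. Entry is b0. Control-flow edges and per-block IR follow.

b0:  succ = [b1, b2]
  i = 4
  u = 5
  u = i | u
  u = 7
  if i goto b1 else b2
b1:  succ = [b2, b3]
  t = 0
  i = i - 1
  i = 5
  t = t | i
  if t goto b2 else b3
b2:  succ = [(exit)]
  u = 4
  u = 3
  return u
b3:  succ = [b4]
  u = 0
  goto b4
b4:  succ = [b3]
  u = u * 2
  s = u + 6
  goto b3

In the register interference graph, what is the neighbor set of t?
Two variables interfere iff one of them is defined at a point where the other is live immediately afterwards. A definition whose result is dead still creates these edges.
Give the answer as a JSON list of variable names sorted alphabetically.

Per-block:
  b0 def {i,u} use ∅
  b1 def {i,t} use {i}
  b2 def {u} use ∅
  b3 def {u} use ∅
  b4 def {s,u} use {u}

Live sets:
  b0: in=∅ out={i}
  b1: in={i} out=∅
  b2: in=∅ out=∅
  b3: in=∅ out={u}
  b4: in={u} out=∅

Interfere edges:
  i — {t,u}
  s — ∅
  t — {i}
  u — {i}

N(t) = ["i"]

Answer: ["i"]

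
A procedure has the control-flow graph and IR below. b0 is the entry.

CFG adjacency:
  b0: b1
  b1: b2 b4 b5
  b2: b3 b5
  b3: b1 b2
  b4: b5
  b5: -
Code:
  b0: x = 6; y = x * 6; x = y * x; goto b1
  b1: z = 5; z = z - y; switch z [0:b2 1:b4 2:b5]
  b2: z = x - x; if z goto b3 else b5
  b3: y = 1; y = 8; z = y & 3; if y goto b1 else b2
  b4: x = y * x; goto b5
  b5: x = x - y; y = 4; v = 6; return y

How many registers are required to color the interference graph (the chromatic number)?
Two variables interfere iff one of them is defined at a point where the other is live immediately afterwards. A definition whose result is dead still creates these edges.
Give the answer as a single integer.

Answer: 3

Analysis:
Block summaries:
  b0: def={x,y} ue=∅
  b1: def={z} ue={y}
  b2: def={z} ue={x}
  b3: def={y,z} ue=∅
  b4: def={x} ue={x,y}
  b5: def={v,x,y} ue={x,y}

Liveness:
  b0: in=∅ out={x,y}
  b1: in={x,y} out={x,y}
  b2: in={x,y} out={x,y}
  b3: in={x} out={x,y}
  b4: in={x,y} out={x,y}
  b5: in={x,y} out=∅

Interfere edges:
  v↔{y}
  x↔{y,z}
  y↔{v,x,z}
  z↔{x,y}

Registers:
  clique {x,y,z} ⇒ need ≥ 3
  assign v→c1 x→c1 y→c0 z→c2 — no edge inside a register ⇒ χ ≤ 3
  χ = 3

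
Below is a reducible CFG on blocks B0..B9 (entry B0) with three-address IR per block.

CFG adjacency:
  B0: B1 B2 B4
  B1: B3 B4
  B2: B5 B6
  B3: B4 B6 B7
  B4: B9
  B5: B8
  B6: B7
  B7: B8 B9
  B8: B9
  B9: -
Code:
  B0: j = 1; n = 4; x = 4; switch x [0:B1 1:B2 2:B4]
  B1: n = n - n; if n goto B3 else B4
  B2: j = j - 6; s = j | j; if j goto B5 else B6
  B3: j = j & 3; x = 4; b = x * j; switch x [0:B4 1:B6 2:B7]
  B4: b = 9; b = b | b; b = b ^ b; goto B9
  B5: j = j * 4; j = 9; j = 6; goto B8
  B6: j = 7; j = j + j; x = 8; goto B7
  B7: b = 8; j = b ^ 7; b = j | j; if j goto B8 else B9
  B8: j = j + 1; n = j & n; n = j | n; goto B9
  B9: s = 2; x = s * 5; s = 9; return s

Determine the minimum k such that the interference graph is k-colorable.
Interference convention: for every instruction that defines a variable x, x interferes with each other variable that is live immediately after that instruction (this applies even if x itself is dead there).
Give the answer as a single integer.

Answer: 4

Derivation:
def/use:
  B0: {j,n,x} / ∅
  B1: {n} / {n}
  B2: {j,s} / {j}
  B3: {b,j,x} / {j}
  B4: {b} / ∅
  B5: {j} / {j}
  B6: {j,x} / ∅
  B7: {b,j} / ∅
  B8: {j,n} / {j,n}
  B9: {s,x} / ∅

Liveness:
  B0: in=∅ out={j,n}
  B1: in={j,n} out={j,n}
  B2: in={j,n} out={j,n}
  B3: in={j,n} out={n}
  B4: in=∅ out=∅
  B5: in={j,n} out={j,n}
  B6: in={n} out={n}
  B7: in={n} out={j,n}
  B8: in={j,n} out=∅
  B9: in=∅ out=∅

Conflict graph:
  b — {j,n,x}
  j — {b,n,s,x}
  n — {b,j,s,x}
  s — {j,n}
  x — {b,j,n}

Registers:
  clique {b,j,n,x} ⇒ need ≥ 4
  assign b→R2 j→R0 n→R1 s→R2 x→R3 — no edge inside a register ⇒ χ ≤ 4
  χ = 4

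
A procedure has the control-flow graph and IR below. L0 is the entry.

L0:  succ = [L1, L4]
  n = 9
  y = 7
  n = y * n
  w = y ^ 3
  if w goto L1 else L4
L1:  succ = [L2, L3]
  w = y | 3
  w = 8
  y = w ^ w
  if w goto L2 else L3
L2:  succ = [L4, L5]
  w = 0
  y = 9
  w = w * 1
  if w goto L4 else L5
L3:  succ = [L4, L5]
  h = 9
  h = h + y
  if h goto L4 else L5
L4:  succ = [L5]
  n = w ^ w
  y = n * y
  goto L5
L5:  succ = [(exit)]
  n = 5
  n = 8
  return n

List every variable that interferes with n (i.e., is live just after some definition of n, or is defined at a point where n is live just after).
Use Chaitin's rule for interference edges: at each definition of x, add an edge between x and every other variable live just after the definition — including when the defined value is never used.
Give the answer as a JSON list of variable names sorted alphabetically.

Answer: ["y"]

Derivation:
Block summaries:
  L0: def={n,w,y} ue=∅
  L1: def={w,y} ue={y}
  L2: def={w,y} ue=∅
  L3: def={h} ue={y}
  L4: def={n,y} ue={w,y}
  L5: def={n} ue=∅

Backward fixpoint:
  L0 li=∅ lo={w,y}
  L1 li={y} lo={w,y}
  L2 li=∅ lo={w,y}
  L3 li={w,y} lo={w,y}
  L4 li={w,y} lo=∅
  L5 li=∅ lo=∅

Conflict graph:
  h: {w,y}
  n: {y}
  w: {h,y}
  y: {h,n,w}

N(n) = ["y"]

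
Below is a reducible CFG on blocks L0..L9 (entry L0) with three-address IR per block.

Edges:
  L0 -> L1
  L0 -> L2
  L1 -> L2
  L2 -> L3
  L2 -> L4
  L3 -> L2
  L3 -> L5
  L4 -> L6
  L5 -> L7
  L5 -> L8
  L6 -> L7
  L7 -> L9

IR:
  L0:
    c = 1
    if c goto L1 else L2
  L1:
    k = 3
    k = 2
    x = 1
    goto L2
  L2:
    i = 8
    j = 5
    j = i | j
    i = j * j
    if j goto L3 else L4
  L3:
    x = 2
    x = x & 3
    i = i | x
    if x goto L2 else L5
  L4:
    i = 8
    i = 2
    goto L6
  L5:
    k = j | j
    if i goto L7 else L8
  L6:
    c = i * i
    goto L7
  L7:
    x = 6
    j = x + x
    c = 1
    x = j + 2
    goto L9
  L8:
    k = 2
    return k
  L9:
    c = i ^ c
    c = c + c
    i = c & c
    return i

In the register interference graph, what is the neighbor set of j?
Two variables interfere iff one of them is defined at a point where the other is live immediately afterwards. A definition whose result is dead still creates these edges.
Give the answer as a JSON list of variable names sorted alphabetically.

Per-block:
  L0: def={c} ue=∅
  L1: def={k,x} ue=∅
  L2: def={i,j} ue=∅
  L3: def={i,x} ue={i}
  L4: def={i} ue=∅
  L5: def={k} ue={i,j}
  L6: def={c} ue={i}
  L7: def={c,j,x} ue=∅
  L8: def={k} ue=∅
  L9: def={c,i} ue={c,i}

Live sets:
  live L0: ∅→∅
  live L1: ∅→∅
  live L2: ∅→{i,j}
  live L3: {i,j}→{i,j}
  live L4: ∅→{i}
  live L5: {i,j}→{i}
  live L6: {i}→{i}
  live L7: {i}→{c,i}
  live L8: ∅→∅
  live L9: {c,i}→∅

Interfere edges:
  c — {i,j,x}
  i — {c,j,k,x}
  j — {c,i,x}
  k — {i}
  x — {c,i,j}

N(j) = ["c", "i", "x"]

Answer: ["c", "i", "x"]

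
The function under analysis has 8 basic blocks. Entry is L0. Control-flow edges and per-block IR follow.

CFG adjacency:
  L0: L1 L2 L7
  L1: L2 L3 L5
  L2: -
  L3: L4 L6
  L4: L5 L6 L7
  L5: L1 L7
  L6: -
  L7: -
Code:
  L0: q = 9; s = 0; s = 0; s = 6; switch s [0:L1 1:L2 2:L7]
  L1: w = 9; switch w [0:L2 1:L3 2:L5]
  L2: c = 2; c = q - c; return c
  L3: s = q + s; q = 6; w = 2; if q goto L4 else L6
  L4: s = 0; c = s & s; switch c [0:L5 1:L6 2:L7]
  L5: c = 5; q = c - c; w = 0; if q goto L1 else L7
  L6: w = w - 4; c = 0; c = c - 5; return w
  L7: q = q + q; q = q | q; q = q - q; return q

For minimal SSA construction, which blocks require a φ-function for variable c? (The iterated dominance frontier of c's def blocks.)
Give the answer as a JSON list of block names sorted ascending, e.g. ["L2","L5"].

idom tree: L1←L0 L2←L0 L3←L1 L4←L3 L5←L1 L6←L3 L7←L0
Dom at joins:
  L1: preds {L0,L5}: {L0} ∩ {L0,L1,L5} = {L0}; idom=L0
  L2: preds {L0,L1}: {L0} ∩ {L0,L1} = {L0}; idom=L0
  L5: preds {L1,L4}: {L0,L1} ∩ {L0,L1,L3,L4} = {L0,L1}; idom=L1
  L6: preds {L3,L4}: {L0,L1,L3} ∩ {L0,L1,L3,L4} = {L0,L1,L3}; idom=L3
  L7: preds {L0,L4,L5}: {L0} ∩ {L0,L1,L3,L4} ∩ {L0,L1,L5} = {L0}; idom=L0

DF derivation:
  join L1 pred L0: · stop@L0
  join L1 pred L5: L5→L1 stop@L0
  join L2 pred L0: · stop@L0
  join L2 pred L1: L1 stop@L0
  join L5 pred L1: · stop@L1
  join L5 pred L4: L4→L3 stop@L1
  join L6 pred L3: · stop@L3
  join L6 pred L4: L4 stop@L3
  join L7 pred L0: · stop@L0
  join L7 pred L4: L4→L3→L1 stop@L0
  join L7 pred L5: L5→L1 stop@L0
  L0 → ∅
  L1 → {L1,L2,L7}
  L2 → ∅
  L3 → {L5,L7}
  L4 → {L5,L6,L7}
  L5 → {L1,L7}
  L6 → ∅
  L7 → ∅

φ for c: defs {L2,L4,L5,L6}
  DF⁺ = {L1,L2,L5,L6,L7}

Answer: ["L1", "L2", "L5", "L6", "L7"]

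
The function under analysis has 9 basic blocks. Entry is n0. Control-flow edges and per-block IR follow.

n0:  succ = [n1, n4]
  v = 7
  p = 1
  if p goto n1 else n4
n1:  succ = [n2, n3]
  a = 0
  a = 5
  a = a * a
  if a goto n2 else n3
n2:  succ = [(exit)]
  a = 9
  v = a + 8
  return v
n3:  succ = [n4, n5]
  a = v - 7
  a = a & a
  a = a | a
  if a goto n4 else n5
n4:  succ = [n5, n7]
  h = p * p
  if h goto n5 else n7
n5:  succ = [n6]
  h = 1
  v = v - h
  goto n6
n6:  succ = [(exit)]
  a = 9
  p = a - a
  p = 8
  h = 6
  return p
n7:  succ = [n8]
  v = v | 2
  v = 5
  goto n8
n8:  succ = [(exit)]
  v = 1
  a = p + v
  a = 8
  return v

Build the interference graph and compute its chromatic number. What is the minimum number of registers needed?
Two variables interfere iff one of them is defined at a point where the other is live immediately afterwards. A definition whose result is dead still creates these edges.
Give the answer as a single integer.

def/use:
  n0: def={p,v} ue=∅
  n1: def={a} ue=∅
  n2: def={a,v} ue=∅
  n3: def={a} ue={v}
  n4: def={h} ue={p}
  n5: def={h,v} ue={v}
  n6: def={a,h,p} ue=∅
  n7: def={v} ue={v}
  n8: def={a,v} ue={p}

Live sets:
  n0: in=∅ out={p,v}
  n1: in={p,v} out={p,v}
  n2: in=∅ out=∅
  n3: in={p,v} out={p,v}
  n4: in={p,v} out={p,v}
  n5: in={v} out=∅
  n6: in=∅ out=∅
  n7: in={p,v} out={p}
  n8: in={p} out=∅

Interfere edges:
  a↔{p,v}
  h↔{p,v}
  p↔{a,h,v}
  v↔{a,h,p}

Chromatic number:
  {a,p,v} pairwise interfere (3-clique) ⇒ χ ≥ 3
  3-colouring: R0={p}  R1={v}  R2={a,h}
  χ = 3

Answer: 3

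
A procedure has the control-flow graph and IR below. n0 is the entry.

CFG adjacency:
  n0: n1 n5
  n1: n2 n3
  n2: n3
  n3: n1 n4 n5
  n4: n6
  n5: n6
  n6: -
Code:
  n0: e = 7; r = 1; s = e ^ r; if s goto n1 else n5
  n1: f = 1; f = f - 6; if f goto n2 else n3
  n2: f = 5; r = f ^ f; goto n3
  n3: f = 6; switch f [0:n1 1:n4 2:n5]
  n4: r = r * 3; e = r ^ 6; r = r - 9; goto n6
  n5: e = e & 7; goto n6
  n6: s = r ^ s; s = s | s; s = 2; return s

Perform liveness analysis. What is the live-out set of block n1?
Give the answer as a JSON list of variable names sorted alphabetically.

Answer: ["e", "r", "s"]

Analysis:
Per-block:
  n0: def={e,r,s} ue=∅
  n1: def={f} ue=∅
  n2: def={f,r} ue=∅
  n3: def={f} ue=∅
  n4: def={e,r} ue={r}
  n5: def={e} ue={e}
  n6: def={s} ue={r,s}

Live sets:
  live n0: ∅→{e,r,s}
  live n1: {e,r,s}→{e,r,s}
  live n2: {e,s}→{e,r,s}
  live n3: {e,r,s}→{e,r,s}
  live n4: {r,s}→{r,s}
  live n5: {e,r,s}→{r,s}
  live n6: {r,s}→∅

live-out(n1) = ["e", "r", "s"]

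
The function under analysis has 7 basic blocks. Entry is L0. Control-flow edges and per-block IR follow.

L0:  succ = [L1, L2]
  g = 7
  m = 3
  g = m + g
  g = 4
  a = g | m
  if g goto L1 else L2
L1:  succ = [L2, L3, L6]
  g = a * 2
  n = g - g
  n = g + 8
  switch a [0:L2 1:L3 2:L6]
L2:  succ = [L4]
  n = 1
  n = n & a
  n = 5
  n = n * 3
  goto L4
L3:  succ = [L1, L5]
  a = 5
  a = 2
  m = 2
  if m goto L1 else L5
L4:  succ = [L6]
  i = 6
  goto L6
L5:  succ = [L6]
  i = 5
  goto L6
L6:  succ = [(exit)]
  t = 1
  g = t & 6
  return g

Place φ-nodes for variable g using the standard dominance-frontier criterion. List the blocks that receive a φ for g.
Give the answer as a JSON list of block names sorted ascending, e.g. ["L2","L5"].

idom tree: L1←L0 L2←L0 L3←L1 L4←L2 L5←L3 L6←L0
Dom at joins:
  L1: preds {L0,L3}: {L0} ∩ {L0,L1,L3} = {L0}; idom=L0
  L2: preds {L0,L1}: {L0} ∩ {L0,L1} = {L0}; idom=L0
  L6: preds {L1,L4,L5}: {L0,L1} ∩ {L0,L2,L4} ∩ {L0,L1,L3,L5} = {L0}; idom=L0

DF walk-up:
  L1←L0: walk · to L0
  L1←L3: walk L3→L1 to L0
  L2←L0: walk · to L0
  L2←L1: walk L1 to L0
  L6←L1: walk L1 to L0
  L6←L4: walk L4→L2 to L0
  L6←L5: walk L5→L3→L1 to L0
  L0: DF=∅
  L1: DF={L1,L2,L6}
  L2: DF={L6}
  L3: DF={L1,L6}
  L4: DF={L6}
  L5: DF={L6}
  L6: DF=∅

φ for g: defs {L0,L1,L6}
  DF⁺ = {L1,L2,L6}

Answer: ["L1", "L2", "L6"]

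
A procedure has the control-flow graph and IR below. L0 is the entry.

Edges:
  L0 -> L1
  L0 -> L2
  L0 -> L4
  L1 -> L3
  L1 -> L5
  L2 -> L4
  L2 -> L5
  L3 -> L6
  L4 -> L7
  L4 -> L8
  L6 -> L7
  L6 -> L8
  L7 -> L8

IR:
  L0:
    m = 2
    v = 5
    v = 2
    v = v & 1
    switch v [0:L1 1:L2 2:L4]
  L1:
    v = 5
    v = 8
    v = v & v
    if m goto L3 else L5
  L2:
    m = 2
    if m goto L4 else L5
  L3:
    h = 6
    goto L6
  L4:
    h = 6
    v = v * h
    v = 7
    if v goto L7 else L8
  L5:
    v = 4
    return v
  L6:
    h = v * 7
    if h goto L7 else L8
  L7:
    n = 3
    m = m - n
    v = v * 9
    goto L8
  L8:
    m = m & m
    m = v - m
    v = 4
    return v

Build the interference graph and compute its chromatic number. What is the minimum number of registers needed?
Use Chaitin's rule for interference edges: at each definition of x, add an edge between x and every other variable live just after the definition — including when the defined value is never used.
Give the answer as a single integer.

Answer: 3

Derivation:
def/use:
  L0: {m,v} / ∅
  L1: {v} / {m}
  L2: {m} / ∅
  L3: {h} / ∅
  L4: {h,v} / {v}
  L5: {v} / ∅
  L6: {h} / {v}
  L7: {m,n,v} / {m,v}
  L8: {m,v} / {m,v}

Live sets:
  live L0: ∅→{m,v}
  live L1: {m}→{m,v}
  live L2: {v}→{m,v}
  live L3: {m,v}→{m,v}
  live L4: {m,v}→{m,v}
  live L5: ∅→∅
  live L6: {m,v}→{m,v}
  live L7: {m,v}→{m,v}
  live L8: {m,v}→∅

Conflict graph:
  h — {m,v}
  m — {h,n,v}
  n — {m,v}
  v — {h,m,n}

Colouring:
  clique {h,m,v} ⇒ need ≥ 3
  assign h→r2 m→r0 n→r2 v→r1 — no edge inside a register ⇒ χ ≤ 3
  χ = 3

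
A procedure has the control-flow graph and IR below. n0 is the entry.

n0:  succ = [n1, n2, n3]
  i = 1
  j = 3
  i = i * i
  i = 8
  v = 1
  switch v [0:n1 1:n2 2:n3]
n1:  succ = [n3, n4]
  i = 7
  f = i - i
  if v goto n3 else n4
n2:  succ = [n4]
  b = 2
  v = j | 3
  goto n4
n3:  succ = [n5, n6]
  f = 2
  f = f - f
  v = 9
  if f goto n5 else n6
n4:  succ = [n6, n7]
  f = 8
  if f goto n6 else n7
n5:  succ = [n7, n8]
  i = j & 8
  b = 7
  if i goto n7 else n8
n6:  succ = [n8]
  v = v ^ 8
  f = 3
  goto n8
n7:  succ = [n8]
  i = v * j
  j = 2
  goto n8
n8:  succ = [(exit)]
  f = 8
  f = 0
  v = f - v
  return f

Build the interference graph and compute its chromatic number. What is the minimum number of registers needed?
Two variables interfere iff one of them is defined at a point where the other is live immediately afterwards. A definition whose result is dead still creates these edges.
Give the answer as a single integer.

Block summaries:
  n0: {i,j,v} / ∅
  n1: {f,i} / {v}
  n2: {b,v} / {j}
  n3: {f,v} / ∅
  n4: {f} / ∅
  n5: {b,i} / {j}
  n6: {f,v} / {v}
  n7: {i,j} / {j,v}
  n8: {f,v} / {v}

Liveness:
  n0: in=∅ out={j,v}
  n1: in={j,v} out={j,v}
  n2: in={j} out={j,v}
  n3: in={j} out={j,v}
  n4: in={j,v} out={j,v}
  n5: in={j,v} out={j,v}
  n6: in={v} out={v}
  n7: in={j,v} out={v}
  n8: in={v} out=∅

Interference:
  b — {i,j,v}
  f — {j,v}
  i — {b,j,v}
  j — {b,f,i,v}
  v — {b,f,i,j}

Colouring:
  clique {b,i,j,v} ⇒ need ≥ 4
  assign b→r2 f→r2 i→r3 j→r0 v→r1 — no edge inside a register ⇒ χ ≤ 4
  χ = 4

Answer: 4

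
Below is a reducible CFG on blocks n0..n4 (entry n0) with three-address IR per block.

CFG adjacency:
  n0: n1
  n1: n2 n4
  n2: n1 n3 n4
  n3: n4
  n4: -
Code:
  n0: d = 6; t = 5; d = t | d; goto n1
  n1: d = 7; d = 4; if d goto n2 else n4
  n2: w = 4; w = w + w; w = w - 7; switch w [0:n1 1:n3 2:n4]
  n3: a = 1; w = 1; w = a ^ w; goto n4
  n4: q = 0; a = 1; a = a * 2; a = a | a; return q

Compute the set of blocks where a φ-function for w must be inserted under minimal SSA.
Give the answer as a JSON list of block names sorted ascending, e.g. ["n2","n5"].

idom tree: n1←n0 n2←n1 n3←n2 n4←n1
Dom∩ at merges:
  n1: preds {n0,n2}: {n0} ∩ {n0,n1,n2} = {n0}; idom=n0
  n4: preds {n1,n2,n3}: {n0,n1} ∩ {n0,n1,n2} ∩ {n0,n1,n2,n3} = {n0,n1}; idom=n1

DF walk-up:
  n1←n0: walk · to n0
  n1←n2: walk n2→n1 to n0
  n4←n1: walk · to n1
  n4←n2: walk n2 to n1
  n4←n3: walk n3→n2 to n1
  DF(n0)=∅
  DF(n1)={n1}
  DF(n2)={n1,n4}
  DF(n3)={n4}
  DF(n4)=∅

φ for w: defs {n2,n3}
  DF⁺ = {n1,n4}

Answer: ["n1", "n4"]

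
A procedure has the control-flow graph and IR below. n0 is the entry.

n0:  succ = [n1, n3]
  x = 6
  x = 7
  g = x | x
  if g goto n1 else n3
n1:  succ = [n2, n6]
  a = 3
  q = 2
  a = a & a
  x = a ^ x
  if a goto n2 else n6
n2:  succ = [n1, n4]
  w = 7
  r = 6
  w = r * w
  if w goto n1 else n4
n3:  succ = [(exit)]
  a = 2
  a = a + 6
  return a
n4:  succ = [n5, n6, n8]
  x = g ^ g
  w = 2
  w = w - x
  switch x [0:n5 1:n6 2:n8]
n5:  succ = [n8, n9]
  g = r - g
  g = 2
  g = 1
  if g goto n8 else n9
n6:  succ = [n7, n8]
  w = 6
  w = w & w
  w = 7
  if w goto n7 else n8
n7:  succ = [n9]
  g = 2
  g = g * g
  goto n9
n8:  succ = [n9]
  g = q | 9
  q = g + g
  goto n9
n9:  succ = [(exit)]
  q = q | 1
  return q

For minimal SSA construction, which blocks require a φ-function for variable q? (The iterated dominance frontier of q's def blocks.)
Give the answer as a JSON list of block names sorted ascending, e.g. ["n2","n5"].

idom tree: n1←n0 n2←n1 n3←n0 n4←n2 n5←n4 n6←n1 n7←n6 n8←n1 n9←n1
Dom∩ at merges:
  n1: preds {n0,n2}: {n0} ∩ {n0,n1,n2} = {n0}; idom=n0
  n6: preds {n1,n4}: {n0,n1} ∩ {n0,n1,n2,n4} = {n0,n1}; idom=n1
  n8: preds {n4,n5,n6}: {n0,n1,n2,n4} ∩ {n0,n1,n2,n4,n5} ∩ {n0,n1,n6} = {n0,n1}; idom=n1
  n9: preds {n5,n7,n8}: {n0,n1,n2,n4,n5} ∩ {n0,n1,n6,n7} ∩ {n0,n1,n8} = {n0,n1}; idom=n1

DF walk-up:
  join n1 pred n0: · stop@n0
  join n1 pred n2: n2→n1 stop@n0
  join n6 pred n1: · stop@n1
  join n6 pred n4: n4→n2 stop@n1
  join n8 pred n4: n4→n2 stop@n1
  join n8 pred n5: n5→n4→n2 stop@n1
  join n8 pred n6: n6 stop@n1
  join n9 pred n5: n5→n4→n2 stop@n1
  join n9 pred n7: n7→n6 stop@n1
  join n9 pred n8: n8 stop@n1
  n0: DF=∅
  n1: DF={n1}
  n2: DF={n1,n6,n8,n9}
  n3: DF=∅
  n4: DF={n6,n8,n9}
  n5: DF={n8,n9}
  n6: DF={n8,n9}
  n7: DF={n9}
  n8: DF={n9}
  n9: DF=∅

φ for q: defs {n1,n8,n9}
  DF⁺ = {n1,n9}

Answer: ["n1", "n9"]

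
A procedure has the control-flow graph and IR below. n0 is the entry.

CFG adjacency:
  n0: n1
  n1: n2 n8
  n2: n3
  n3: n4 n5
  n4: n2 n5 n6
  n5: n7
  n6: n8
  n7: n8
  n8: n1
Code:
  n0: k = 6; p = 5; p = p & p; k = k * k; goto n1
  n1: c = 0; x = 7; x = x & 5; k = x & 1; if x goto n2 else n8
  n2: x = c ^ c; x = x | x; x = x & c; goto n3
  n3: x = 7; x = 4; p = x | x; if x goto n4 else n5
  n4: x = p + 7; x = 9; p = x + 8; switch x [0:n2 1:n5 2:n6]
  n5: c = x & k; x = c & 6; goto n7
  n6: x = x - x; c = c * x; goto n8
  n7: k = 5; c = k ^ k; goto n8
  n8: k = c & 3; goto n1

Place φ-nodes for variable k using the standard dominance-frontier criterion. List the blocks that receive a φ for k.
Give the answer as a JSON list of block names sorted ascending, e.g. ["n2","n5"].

idom tree: n1←n0 n2←n1 n3←n2 n4←n3 n5←n3 n6←n4 n7←n5 n8←n1
Join-block Dom:
  n1: preds {n0,n8}: {n0} ∩ {n0,n1,n8} = {n0}; idom=n0
  n2: preds {n1,n4}: {n0,n1} ∩ {n0,n1,n2,n3,n4} = {n0,n1}; idom=n1
  n5: preds {n3,n4}: {n0,n1,n2,n3} ∩ {n0,n1,n2,n3,n4} = {n0,n1,n2,n3}; idom=n3
  n8: preds {n1,n6,n7}: {n0,n1} ∩ {n0,n1,n2,n3,n4,n6} ∩ {n0,n1,n2,n3,n5,n7} = {n0,n1}; idom=n1

Frontier:
  join n1 pred n0: · stop@n0
  join n1 pred n8: n8→n1 stop@n0
  join n2 pred n1: · stop@n1
  join n2 pred n4: n4→n3→n2 stop@n1
  join n5 pred n3: · stop@n3
  join n5 pred n4: n4 stop@n3
  join n8 pred n1: · stop@n1
  join n8 pred n6: n6→n4→n3→n2 stop@n1
  join n8 pred n7: n7→n5→n3→n2 stop@n1
  DF(n0)=∅
  DF(n1)={n1}
  DF(n2)={n2,n8}
  DF(n3)={n2,n8}
  DF(n4)={n2,n5,n8}
  DF(n5)={n8}
  DF(n6)={n8}
  DF(n7)={n8}
  DF(n8)={n1}

φ for k: defs {n0,n1,n7,n8}
  DF⁺ = {n1,n8}

Answer: ["n1", "n8"]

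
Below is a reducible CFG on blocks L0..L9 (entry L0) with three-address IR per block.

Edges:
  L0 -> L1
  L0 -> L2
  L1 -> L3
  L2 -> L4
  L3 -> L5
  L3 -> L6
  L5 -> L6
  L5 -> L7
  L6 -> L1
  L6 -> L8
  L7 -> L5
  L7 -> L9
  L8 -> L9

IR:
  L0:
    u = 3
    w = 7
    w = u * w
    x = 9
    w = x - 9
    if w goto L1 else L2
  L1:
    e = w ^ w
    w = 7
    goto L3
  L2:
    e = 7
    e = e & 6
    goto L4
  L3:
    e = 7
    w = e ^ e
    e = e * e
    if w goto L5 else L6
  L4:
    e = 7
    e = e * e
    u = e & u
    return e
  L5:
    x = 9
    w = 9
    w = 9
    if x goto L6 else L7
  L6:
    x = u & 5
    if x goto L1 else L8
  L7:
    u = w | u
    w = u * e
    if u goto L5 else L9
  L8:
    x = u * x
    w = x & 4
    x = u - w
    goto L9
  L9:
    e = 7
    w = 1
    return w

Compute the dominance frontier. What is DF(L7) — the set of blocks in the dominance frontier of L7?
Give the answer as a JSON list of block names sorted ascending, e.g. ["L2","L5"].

idom tree: L1←L0 L2←L0 L3←L1 L4←L2 L5←L3 L6←L3 L7←L5 L8←L6 L9←L3
Dom at joins:
  L1: preds {L0,L6}: {L0} ∩ {L0,L1,L3,L6} = {L0}; idom=L0
  L5: preds {L3,L7}: {L0,L1,L3} ∩ {L0,L1,L3,L5,L7} = {L0,L1,L3}; idom=L3
  L6: preds {L3,L5}: {L0,L1,L3} ∩ {L0,L1,L3,L5} = {L0,L1,L3}; idom=L3
  L9: preds {L7,L8}: {L0,L1,L3,L5,L7} ∩ {L0,L1,L3,L6,L8} = {L0,L1,L3}; idom=L3

DF walk-up:
  join L1 pred L0: · stop@L0
  join L1 pred L6: L6→L3→L1 stop@L0
  join L5 pred L3: · stop@L3
  join L5 pred L7: L7→L5 stop@L3
  join L6 pred L3: · stop@L3
  join L6 pred L5: L5 stop@L3
  join L9 pred L7: L7→L5 stop@L3
  join L9 pred L8: L8→L6 stop@L3
  L0: DF=∅
  L1: DF={L1}
  L2: DF=∅
  L3: DF={L1}
  L4: DF=∅
  L5: DF={L5,L6,L9}
  L6: DF={L1,L9}
  L7: DF={L5,L9}
  L8: DF={L9}
  L9: DF=∅

DF(L7) = ["L5", "L9"]

Answer: ["L5", "L9"]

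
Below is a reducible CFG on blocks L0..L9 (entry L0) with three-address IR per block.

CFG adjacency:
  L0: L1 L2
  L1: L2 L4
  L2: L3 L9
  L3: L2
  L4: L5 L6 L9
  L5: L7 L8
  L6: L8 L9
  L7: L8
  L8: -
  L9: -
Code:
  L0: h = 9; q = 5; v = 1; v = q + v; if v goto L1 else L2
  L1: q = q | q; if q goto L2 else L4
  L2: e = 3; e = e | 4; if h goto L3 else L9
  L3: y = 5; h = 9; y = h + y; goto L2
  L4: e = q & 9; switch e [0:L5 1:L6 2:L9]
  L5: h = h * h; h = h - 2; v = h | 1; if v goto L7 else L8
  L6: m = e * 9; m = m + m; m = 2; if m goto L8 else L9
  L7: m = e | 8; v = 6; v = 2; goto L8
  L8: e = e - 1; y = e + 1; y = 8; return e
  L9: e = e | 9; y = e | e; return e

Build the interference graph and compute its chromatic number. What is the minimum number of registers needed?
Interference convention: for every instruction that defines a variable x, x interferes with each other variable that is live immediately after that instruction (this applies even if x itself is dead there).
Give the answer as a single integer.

Block summaries:
  L0: def={h,q,v} ue=∅
  L1: def={q} ue={q}
  L2: def={e} ue={h}
  L3: def={h,y} ue=∅
  L4: def={e} ue={q}
  L5: def={h,v} ue={h}
  L6: def={m} ue={e}
  L7: def={m,v} ue={e}
  L8: def={e,y} ue={e}
  L9: def={e,y} ue={e}

Live sets:
  L0: in=∅ out={h,q}
  L1: in={h,q} out={h,q}
  L2: in={h} out={e}
  L3: in=∅ out={h}
  L4: in={h,q} out={e,h}
  L5: in={e,h} out={e}
  L6: in={e} out={e}
  L7: in={e} out={e}
  L8: in={e} out=∅
  L9: in={e} out=∅

Conflict graph:
  e: {h,m,v,y}
  h: {e,q,v,y}
  m: {e}
  q: {h,v}
  v: {e,h,q}
  y: {e,h}

Chromatic number:
  clique {e,h,v} ⇒ need ≥ 3
  3-colouring: R0={e,q}  R1={h,m}  R2={v,y}
  χ = 3

Answer: 3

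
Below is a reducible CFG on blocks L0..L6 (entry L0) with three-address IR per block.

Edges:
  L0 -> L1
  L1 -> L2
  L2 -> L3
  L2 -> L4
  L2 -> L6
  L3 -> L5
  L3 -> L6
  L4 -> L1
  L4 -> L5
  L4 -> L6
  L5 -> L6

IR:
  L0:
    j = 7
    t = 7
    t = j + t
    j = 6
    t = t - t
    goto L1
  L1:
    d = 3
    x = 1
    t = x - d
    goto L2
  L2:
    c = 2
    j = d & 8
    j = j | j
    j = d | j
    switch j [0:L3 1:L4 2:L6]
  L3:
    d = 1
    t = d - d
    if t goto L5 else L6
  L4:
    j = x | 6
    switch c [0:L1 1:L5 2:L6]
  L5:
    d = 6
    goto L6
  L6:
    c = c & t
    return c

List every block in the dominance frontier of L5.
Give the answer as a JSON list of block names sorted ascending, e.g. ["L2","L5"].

idom tree: L1←L0 L2←L1 L3←L2 L4←L2 L5←L2 L6←L2
Join-block Dom:
  L1: preds {L0,L4}: {L0} ∩ {L0,L1,L2,L4} = {L0}; idom=L0
  L5: preds {L3,L4}: {L0,L1,L2,L3} ∩ {L0,L1,L2,L4} = {L0,L1,L2}; idom=L2
  L6: preds {L2,L3,L4,L5}: {L0,L1,L2} ∩ {L0,L1,L2,L3} ∩ {L0,L1,L2,L4} ∩ {L0,L1,L2,L5} = {L0,L1,L2}; idom=L2

Frontier:
  L1←L0: walk · to L0
  L1←L4: walk L4→L2→L1 to L0
  L5←L3: walk L3 to L2
  L5←L4: walk L4 to L2
  L6←L2: walk · to L2
  L6←L3: walk L3 to L2
  L6←L4: walk L4 to L2
  L6←L5: walk L5 to L2
  DF(L0)=∅
  DF(L1)={L1}
  DF(L2)={L1}
  DF(L3)={L5,L6}
  DF(L4)={L1,L5,L6}
  DF(L5)={L6}
  DF(L6)=∅

DF(L5) = ["L6"]

Answer: ["L6"]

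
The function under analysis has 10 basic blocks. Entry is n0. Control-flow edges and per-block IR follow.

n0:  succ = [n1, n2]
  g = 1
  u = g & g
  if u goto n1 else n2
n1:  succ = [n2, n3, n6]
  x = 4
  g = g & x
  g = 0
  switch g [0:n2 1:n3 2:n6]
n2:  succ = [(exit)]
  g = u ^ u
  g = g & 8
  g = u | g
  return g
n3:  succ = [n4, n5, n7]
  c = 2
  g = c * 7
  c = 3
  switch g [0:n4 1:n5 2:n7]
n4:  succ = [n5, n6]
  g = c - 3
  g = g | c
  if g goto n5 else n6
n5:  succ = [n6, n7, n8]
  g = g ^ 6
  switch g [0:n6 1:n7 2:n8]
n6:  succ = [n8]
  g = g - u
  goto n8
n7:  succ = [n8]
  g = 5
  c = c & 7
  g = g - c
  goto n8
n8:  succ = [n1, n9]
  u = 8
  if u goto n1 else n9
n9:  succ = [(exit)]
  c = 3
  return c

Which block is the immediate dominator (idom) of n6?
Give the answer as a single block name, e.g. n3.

idom tree: n1←n0 n2←n0 n3←n1 n4←n3 n5←n3 n6←n1 n7←n3 n8←n1 n9←n8
Join-block Dom:
  n1: preds {n0,n8}: {n0} ∩ {n0,n1,n8} = {n0}; idom=n0
  n2: preds {n0,n1}: {n0} ∩ {n0,n1} = {n0}; idom=n0
  n5: preds {n3,n4}: {n0,n1,n3} ∩ {n0,n1,n3,n4} = {n0,n1,n3}; idom=n3
  n6: preds {n1,n4,n5}: {n0,n1} ∩ {n0,n1,n3,n4} ∩ {n0,n1,n3,n5} = {n0,n1}; idom=n1
  n7: preds {n3,n5}: {n0,n1,n3} ∩ {n0,n1,n3,n5} = {n0,n1,n3}; idom=n3
  n8: preds {n5,n6,n7}: {n0,n1,n3,n5} ∩ {n0,n1,n6} ∩ {n0,n1,n3,n7} = {n0,n1}; idom=n1

idom(n6) = n1

Answer: n1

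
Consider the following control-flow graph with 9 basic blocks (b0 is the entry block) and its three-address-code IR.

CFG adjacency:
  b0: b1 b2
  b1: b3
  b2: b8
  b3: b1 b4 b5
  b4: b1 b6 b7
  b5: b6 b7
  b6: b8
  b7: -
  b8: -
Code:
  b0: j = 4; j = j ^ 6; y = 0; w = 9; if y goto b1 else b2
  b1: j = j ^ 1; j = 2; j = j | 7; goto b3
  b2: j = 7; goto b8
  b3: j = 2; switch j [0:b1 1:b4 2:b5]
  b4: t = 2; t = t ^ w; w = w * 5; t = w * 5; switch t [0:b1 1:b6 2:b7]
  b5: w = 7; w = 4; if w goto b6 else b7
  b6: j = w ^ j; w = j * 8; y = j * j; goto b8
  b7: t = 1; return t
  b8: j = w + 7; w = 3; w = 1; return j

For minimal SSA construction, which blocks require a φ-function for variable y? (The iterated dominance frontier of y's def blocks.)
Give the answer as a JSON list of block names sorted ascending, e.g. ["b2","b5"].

Answer: ["b8"]

Working:
idom tree: b1←b0 b2←b0 b3←b1 b4←b3 b5←b3 b6←b3 b7←b3 b8←b0
Join-block Dom:
  b1: preds {b0,b3,b4}: {b0} ∩ {b0,b1,b3} ∩ {b0,b1,b3,b4} = {b0}; idom=b0
  b6: preds {b4,b5}: {b0,b1,b3,b4} ∩ {b0,b1,b3,b5} = {b0,b1,b3}; idom=b3
  b7: preds {b4,b5}: {b0,b1,b3,b4} ∩ {b0,b1,b3,b5} = {b0,b1,b3}; idom=b3
  b8: preds {b2,b6}: {b0,b2} ∩ {b0,b1,b3,b6} = {b0}; idom=b0

DF walk-up:
  b1←b0: walk · to b0
  b1←b3: walk b3→b1 to b0
  b1←b4: walk b4→b3→b1 to b0
  b6←b4: walk b4 to b3
  b6←b5: walk b5 to b3
  b7←b4: walk b4 to b3
  b7←b5: walk b5 to b3
  b8←b2: walk b2 to b0
  b8←b6: walk b6→b3→b1 to b0
  b0: DF=∅
  b1: DF={b1,b8}
  b2: DF={b8}
  b3: DF={b1,b8}
  b4: DF={b1,b6,b7}
  b5: DF={b6,b7}
  b6: DF={b8}
  b7: DF=∅
  b8: DF=∅

φ for y: defs {b0,b6}
  DF⁺ = {b8}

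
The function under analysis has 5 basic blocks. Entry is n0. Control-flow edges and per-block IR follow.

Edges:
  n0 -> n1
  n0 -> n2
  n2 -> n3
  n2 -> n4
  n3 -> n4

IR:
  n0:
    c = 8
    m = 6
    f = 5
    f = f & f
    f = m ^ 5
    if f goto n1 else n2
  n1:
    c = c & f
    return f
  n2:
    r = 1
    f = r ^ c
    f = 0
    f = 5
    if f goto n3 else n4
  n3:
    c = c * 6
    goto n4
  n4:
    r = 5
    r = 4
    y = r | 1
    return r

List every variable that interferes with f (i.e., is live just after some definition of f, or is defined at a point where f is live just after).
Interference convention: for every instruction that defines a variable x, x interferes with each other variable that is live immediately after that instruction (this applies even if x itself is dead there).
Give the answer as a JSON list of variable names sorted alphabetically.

Block summaries:
  n0 def {c,f,m} use ∅
  n1 def {c} use {c,f}
  n2 def {f,r} use {c}
  n3 def {c} use {c}
  n4 def {r,y} use ∅

Liveness:
  n0: in=∅ out={c,f}
  n1: in={c,f} out=∅
  n2: in={c} out={c}
  n3: in={c} out=∅
  n4: in=∅ out=∅

Conflict graph:
  c: {f,m,r}
  f: {c,m}
  m: {c,f}
  r: {c,y}
  y: {r}

N(f) = ["c", "m"]

Answer: ["c", "m"]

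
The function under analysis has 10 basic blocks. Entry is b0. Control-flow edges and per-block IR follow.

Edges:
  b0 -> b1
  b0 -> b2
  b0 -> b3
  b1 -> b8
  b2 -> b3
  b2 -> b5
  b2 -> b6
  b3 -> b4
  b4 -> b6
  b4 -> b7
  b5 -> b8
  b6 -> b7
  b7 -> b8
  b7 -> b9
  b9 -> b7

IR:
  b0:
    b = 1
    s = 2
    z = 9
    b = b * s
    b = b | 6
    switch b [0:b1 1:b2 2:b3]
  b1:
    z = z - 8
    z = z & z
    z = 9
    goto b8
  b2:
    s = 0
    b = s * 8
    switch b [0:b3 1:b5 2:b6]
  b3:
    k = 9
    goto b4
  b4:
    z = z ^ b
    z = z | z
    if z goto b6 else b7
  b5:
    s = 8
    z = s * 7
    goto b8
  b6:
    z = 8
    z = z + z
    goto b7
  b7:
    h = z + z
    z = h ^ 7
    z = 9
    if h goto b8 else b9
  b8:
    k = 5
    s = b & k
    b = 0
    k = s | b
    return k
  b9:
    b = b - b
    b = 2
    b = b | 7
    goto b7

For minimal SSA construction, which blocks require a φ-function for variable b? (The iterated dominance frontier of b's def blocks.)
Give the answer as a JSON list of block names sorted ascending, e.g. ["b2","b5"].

Answer: ["b3", "b6", "b7", "b8"]

Analysis:
idom tree: b1←b0 b2←b0 b3←b0 b4←b3 b5←b2 b6←b0 b7←b0 b8←b0 b9←b7
Dom at joins:
  b3: preds {b0,b2}: {b0} ∩ {b0,b2} = {b0}; idom=b0
  b6: preds {b2,b4}: {b0,b2} ∩ {b0,b3,b4} = {b0}; idom=b0
  b7: preds {b4,b6,b9}: {b0,b3,b4} ∩ {b0,b6} ∩ {b0,b7,b9} = {b0}; idom=b0
  b8: preds {b1,b5,b7}: {b0,b1} ∩ {b0,b2,b5} ∩ {b0,b7} = {b0}; idom=b0

Frontier:
  b3←b0: walk · to b0
  b3←b2: walk b2 to b0
  b6←b2: walk b2 to b0
  b6←b4: walk b4→b3 to b0
  b7←b4: walk b4→b3 to b0
  b7←b6: walk b6 to b0
  b7←b9: walk b9→b7 to b0
  b8←b1: walk b1 to b0
  b8←b5: walk b5→b2 to b0
  b8←b7: walk b7 to b0
  b0 → ∅
  b1 → {b8}
  b2 → {b3,b6,b8}
  b3 → {b6,b7}
  b4 → {b6,b7}
  b5 → {b8}
  b6 → {b7}
  b7 → {b7,b8}
  b8 → ∅
  b9 → {b7}

φ for b: defs {b0,b2,b8,b9}
  DF⁺ = {b3,b6,b7,b8}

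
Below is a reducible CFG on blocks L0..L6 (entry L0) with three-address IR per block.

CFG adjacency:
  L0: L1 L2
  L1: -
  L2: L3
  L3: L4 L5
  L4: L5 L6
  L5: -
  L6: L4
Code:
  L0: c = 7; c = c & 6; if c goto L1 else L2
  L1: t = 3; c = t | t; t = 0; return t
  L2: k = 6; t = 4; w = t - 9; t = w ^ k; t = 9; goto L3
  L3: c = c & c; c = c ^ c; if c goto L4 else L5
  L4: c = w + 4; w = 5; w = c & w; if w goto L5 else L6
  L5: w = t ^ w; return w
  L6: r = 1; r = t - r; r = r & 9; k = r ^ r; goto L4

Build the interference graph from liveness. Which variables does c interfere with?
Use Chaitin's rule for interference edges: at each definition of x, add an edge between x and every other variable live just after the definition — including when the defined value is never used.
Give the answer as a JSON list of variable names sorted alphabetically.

Answer: ["k", "t", "w"]

Analysis:
Block summaries:
  L0: {c} / ∅
  L1: {c,t} / ∅
  L2: {k,t,w} / ∅
  L3: {c} / {c}
  L4: {c,w} / {w}
  L5: {w} / {t,w}
  L6: {k,r} / {t}

Liveness:
  L0: in=∅ out={c}
  L1: in=∅ out=∅
  L2: in={c} out={c,t,w}
  L3: in={c,t,w} out={t,w}
  L4: in={t,w} out={t,w}
  L5: in={t,w} out=∅
  L6: in={t,w} out={t,w}

Interference:
  c: {k,t,w}
  k: {c,t,w}
  r: {t,w}
  t: {c,k,r,w}
  w: {c,k,r,t}

N(c) = ["k", "t", "w"]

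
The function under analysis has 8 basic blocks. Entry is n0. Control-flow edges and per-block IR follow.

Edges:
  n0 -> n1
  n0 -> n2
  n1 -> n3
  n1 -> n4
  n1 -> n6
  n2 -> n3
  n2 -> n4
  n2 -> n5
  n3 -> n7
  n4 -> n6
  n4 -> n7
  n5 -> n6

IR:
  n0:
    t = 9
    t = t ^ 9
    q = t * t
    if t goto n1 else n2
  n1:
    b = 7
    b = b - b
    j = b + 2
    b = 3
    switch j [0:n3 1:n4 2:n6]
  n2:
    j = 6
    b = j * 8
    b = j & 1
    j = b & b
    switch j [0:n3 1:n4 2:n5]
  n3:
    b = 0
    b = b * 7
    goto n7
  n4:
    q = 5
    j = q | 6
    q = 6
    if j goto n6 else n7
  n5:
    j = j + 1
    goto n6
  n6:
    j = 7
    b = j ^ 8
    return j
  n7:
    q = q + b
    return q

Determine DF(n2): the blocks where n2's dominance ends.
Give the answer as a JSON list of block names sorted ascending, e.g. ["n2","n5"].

Answer: ["n3", "n4", "n6"]

Working:
idom tree: n1←n0 n2←n0 n3←n0 n4←n0 n5←n2 n6←n0 n7←n0
Dom at joins:
  n3: preds {n1,n2}: {n0,n1} ∩ {n0,n2} = {n0}; idom=n0
  n4: preds {n1,n2}: {n0,n1} ∩ {n0,n2} = {n0}; idom=n0
  n6: preds {n1,n4,n5}: {n0,n1} ∩ {n0,n4} ∩ {n0,n2,n5} = {n0}; idom=n0
  n7: preds {n3,n4}: {n0,n3} ∩ {n0,n4} = {n0}; idom=n0

DF walk-up:
  join n3 pred n1: n1 stop@n0
  join n3 pred n2: n2 stop@n0
  join n4 pred n1: n1 stop@n0
  join n4 pred n2: n2 stop@n0
  join n6 pred n1: n1 stop@n0
  join n6 pred n4: n4 stop@n0
  join n6 pred n5: n5→n2 stop@n0
  join n7 pred n3: n3 stop@n0
  join n7 pred n4: n4 stop@n0
  n0 → ∅
  n1 → {n3,n4,n6}
  n2 → {n3,n4,n6}
  n3 → {n7}
  n4 → {n6,n7}
  n5 → {n6}
  n6 → ∅
  n7 → ∅

DF(n2) = ["n3", "n4", "n6"]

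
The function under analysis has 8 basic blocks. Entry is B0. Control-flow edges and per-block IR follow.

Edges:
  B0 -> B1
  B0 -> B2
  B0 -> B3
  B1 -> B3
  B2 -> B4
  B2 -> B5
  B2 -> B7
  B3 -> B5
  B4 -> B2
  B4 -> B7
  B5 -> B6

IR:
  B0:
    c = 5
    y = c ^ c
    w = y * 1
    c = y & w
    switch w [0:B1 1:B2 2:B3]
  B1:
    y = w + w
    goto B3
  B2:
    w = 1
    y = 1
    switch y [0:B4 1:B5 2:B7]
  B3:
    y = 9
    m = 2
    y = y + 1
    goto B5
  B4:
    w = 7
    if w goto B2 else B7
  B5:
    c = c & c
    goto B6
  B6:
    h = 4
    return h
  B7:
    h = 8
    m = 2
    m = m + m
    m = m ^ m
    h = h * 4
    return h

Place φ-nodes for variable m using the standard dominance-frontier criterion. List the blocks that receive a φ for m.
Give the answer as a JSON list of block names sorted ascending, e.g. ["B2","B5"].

idom tree: B1←B0 B2←B0 B3←B0 B4←B2 B5←B0 B6←B5 B7←B2
Dom at joins:
  B2: preds {B0,B4}: {B0} ∩ {B0,B2,B4} = {B0}; idom=B0
  B3: preds {B0,B1}: {B0} ∩ {B0,B1} = {B0}; idom=B0
  B5: preds {B2,B3}: {B0,B2} ∩ {B0,B3} = {B0}; idom=B0
  B7: preds {B2,B4}: {B0,B2} ∩ {B0,B2,B4} = {B0,B2}; idom=B2

DF walk-up:
  join B2 pred B0: · stop@B0
  join B2 pred B4: B4→B2 stop@B0
  join B3 pred B0: · stop@B0
  join B3 pred B1: B1 stop@B0
  join B5 pred B2: B2 stop@B0
  join B5 pred B3: B3 stop@B0
  join B7 pred B2: · stop@B2
  join B7 pred B4: B4 stop@B2
  B0 → ∅
  B1 → {B3}
  B2 → {B2,B5}
  B3 → {B5}
  B4 → {B2,B7}
  B5 → ∅
  B6 → ∅
  B7 → ∅

φ for m: defs {B3,B7}
  DF⁺ = {B5}

Answer: ["B5"]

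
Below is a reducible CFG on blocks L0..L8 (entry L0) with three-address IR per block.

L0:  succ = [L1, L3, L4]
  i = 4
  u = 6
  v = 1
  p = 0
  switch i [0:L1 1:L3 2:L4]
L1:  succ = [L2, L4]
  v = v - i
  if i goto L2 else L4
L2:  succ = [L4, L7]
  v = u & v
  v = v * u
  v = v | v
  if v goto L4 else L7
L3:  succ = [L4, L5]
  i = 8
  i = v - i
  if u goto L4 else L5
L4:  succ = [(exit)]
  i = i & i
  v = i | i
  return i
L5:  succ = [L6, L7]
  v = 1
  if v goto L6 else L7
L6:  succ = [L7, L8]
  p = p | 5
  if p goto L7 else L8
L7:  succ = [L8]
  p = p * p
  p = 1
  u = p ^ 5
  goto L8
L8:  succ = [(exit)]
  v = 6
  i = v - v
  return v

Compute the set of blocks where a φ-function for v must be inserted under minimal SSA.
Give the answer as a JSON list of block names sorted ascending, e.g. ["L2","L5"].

Answer: ["L4", "L7", "L8"]

Working:
idom tree: L1←L0 L2←L1 L3←L0 L4←L0 L5←L3 L6←L5 L7←L0 L8←L0
Dom∩ at merges:
  L4: preds {L0,L1,L2,L3}: {L0} ∩ {L0,L1} ∩ {L0,L1,L2} ∩ {L0,L3} = {L0}; idom=L0
  L7: preds {L2,L5,L6}: {L0,L1,L2} ∩ {L0,L3,L5} ∩ {L0,L3,L5,L6} = {L0}; idom=L0
  L8: preds {L6,L7}: {L0,L3,L5,L6} ∩ {L0,L7} = {L0}; idom=L0

DF walk-up:
  join L4 pred L0: · stop@L0
  join L4 pred L1: L1 stop@L0
  join L4 pred L2: L2→L1 stop@L0
  join L4 pred L3: L3 stop@L0
  join L7 pred L2: L2→L1 stop@L0
  join L7 pred L5: L5→L3 stop@L0
  join L7 pred L6: L6→L5→L3 stop@L0
  join L8 pred L6: L6→L5→L3 stop@L0
  join L8 pred L7: L7 stop@L0
  DF(L0)=∅
  DF(L1)={L4,L7}
  DF(L2)={L4,L7}
  DF(L3)={L4,L7,L8}
  DF(L4)=∅
  DF(L5)={L7,L8}
  DF(L6)={L7,L8}
  DF(L7)={L8}
  DF(L8)=∅

φ for v: defs {L0,L1,L2,L4,L5,L8}
  DF⁺ = {L4,L7,L8}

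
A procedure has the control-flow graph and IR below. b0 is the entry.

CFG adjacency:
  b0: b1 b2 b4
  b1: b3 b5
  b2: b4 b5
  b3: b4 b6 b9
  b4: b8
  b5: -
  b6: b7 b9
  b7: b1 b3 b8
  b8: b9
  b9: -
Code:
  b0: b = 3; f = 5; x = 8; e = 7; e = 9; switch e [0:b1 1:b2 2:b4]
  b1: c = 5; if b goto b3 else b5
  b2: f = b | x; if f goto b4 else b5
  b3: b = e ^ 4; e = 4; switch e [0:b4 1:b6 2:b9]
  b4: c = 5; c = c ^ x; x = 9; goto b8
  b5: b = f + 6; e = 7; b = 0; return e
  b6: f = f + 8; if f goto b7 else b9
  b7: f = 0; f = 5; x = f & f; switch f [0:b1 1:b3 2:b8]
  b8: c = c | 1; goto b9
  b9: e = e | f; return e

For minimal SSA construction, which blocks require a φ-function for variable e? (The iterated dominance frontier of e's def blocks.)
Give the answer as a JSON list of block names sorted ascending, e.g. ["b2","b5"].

idom tree: b1←b0 b2←b0 b3←b1 b4←b0 b5←b0 b6←b3 b7←b6 b8←b0 b9←b0
Join-block Dom:
  b1: preds {b0,b7}: {b0} ∩ {b0,b1,b3,b6,b7} = {b0}; idom=b0
  b3: preds {b1,b7}: {b0,b1} ∩ {b0,b1,b3,b6,b7} = {b0,b1}; idom=b1
  b4: preds {b0,b2,b3}: {b0} ∩ {b0,b2} ∩ {b0,b1,b3} = {b0}; idom=b0
  b5: preds {b1,b2}: {b0,b1} ∩ {b0,b2} = {b0}; idom=b0
  b8: preds {b4,b7}: {b0,b4} ∩ {b0,b1,b3,b6,b7} = {b0}; idom=b0
  b9: preds {b3,b6,b8}: {b0,b1,b3} ∩ {b0,b1,b3,b6} ∩ {b0,b8} = {b0}; idom=b0

DF derivation:
  join b1 pred b0: · stop@b0
  join b1 pred b7: b7→b6→b3→b1 stop@b0
  join b3 pred b1: · stop@b1
  join b3 pred b7: b7→b6→b3 stop@b1
  join b4 pred b0: · stop@b0
  join b4 pred b2: b2 stop@b0
  join b4 pred b3: b3→b1 stop@b0
  join b5 pred b1: b1 stop@b0
  join b5 pred b2: b2 stop@b0
  join b8 pred b4: b4 stop@b0
  join b8 pred b7: b7→b6→b3→b1 stop@b0
  join b9 pred b3: b3→b1 stop@b0
  join b9 pred b6: b6→b3→b1 stop@b0
  join b9 pred b8: b8 stop@b0
  DF(b0)=∅
  DF(b1)={b1,b4,b5,b8,b9}
  DF(b2)={b4,b5}
  DF(b3)={b1,b3,b4,b8,b9}
  DF(b4)={b8}
  DF(b5)=∅
  DF(b6)={b1,b3,b8,b9}
  DF(b7)={b1,b3,b8}
  DF(b8)={b9}
  DF(b9)=∅

φ for e: defs {b0,b3,b5,b9}
  DF⁺ = {b1,b3,b4,b5,b8,b9}

Answer: ["b1", "b3", "b4", "b5", "b8", "b9"]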